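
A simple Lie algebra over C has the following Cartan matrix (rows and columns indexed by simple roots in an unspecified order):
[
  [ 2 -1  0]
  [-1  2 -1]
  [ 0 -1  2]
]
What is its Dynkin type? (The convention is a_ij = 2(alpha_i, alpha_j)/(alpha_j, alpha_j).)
The matrix has rank 3 with 2's on the diagonal. Reading the off-diagonal entries as Dynkin edges (a single edge where a_ij = a_ji = -1; a double or triple edge where a_ij * a_ji = 2 or 3), the diagram is a chain of 3 nodes with single edges (A_3). One simple-root ordering that puts it in standard form is (alpha_3, alpha_2, alpha_1). So the algebra is type A_3, i.e. sl(4).

A_3 (sl(4))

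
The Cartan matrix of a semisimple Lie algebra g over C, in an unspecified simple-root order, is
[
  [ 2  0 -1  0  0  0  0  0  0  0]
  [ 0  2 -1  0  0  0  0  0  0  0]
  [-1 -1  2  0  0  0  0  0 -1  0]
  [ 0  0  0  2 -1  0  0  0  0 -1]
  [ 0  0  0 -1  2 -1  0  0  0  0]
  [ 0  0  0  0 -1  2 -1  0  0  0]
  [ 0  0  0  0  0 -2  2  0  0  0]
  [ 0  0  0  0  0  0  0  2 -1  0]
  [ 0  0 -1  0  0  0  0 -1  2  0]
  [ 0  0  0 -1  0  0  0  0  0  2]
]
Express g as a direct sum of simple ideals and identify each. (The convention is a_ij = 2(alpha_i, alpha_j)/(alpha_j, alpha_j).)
The diagram associated to this matrix has two connected components: the simple roots {alpha_4, alpha_5, alpha_6, alpha_7, alpha_10} form a chain of 5 nodes with a double edge at one end; the terminal node there is the unique long simple root (C_5), and {alpha_1, alpha_2, alpha_3, alpha_8, alpha_9} form a chain of 3 nodes with a fork of two nodes at one end (D_5). A semisimple Lie algebra decomposes uniquely as the direct sum of simple ideals, one per connected component of its Dynkin diagram, so g ≅ C_5 ⊕ D_5 (dimension 55 + 45 = 100).

C5 ⊕ D5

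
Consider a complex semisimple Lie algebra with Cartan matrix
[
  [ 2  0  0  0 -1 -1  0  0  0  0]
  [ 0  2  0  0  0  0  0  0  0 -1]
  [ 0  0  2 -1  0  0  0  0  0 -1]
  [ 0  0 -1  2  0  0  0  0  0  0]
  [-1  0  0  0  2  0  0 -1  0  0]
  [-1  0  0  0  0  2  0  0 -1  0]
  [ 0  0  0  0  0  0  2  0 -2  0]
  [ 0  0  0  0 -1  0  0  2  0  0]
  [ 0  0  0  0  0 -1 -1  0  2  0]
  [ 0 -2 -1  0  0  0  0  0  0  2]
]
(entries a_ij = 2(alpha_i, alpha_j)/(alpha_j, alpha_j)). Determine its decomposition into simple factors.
B_4 (so(9)) ⊕ C_6 (sp(12))

The diagram associated to this matrix has two connected components: the simple roots {alpha_2, alpha_3, alpha_4, alpha_10} form a chain of 4 nodes with a double edge at one end; the terminal node there is the unique short simple root (B_4), and {alpha_1, alpha_5, alpha_6, alpha_7, alpha_8, alpha_9} form a chain of 6 nodes with a double edge at one end; the terminal node there is the unique long simple root (C_6). A semisimple Lie algebra decomposes uniquely as the direct sum of simple ideals, one per connected component of its Dynkin diagram, so g ≅ B_4 ⊕ C_6 (dimension 36 + 78 = 114).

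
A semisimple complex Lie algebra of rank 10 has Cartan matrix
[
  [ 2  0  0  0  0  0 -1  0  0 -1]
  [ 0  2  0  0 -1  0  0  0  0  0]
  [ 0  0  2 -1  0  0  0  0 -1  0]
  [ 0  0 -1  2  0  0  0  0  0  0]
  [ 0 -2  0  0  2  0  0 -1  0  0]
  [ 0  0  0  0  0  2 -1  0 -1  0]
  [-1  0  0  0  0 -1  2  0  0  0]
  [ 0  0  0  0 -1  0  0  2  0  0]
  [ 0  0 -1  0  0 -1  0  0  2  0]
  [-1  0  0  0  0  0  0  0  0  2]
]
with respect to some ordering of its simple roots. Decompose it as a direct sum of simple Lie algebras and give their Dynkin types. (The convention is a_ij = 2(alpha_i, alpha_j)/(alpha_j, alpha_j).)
A_7 (sl(8)) + B_3 (so(7))

The diagram associated to this matrix has two connected components: the simple roots {alpha_1, alpha_3, alpha_4, alpha_6, alpha_7, alpha_9, alpha_10} form a chain of 7 nodes with single edges (A_7), and {alpha_2, alpha_5, alpha_8} form a chain of 3 nodes with a double edge at one end; the terminal node there is the unique short simple root (B_3). A semisimple Lie algebra decomposes uniquely as the direct sum of simple ideals, one per connected component of its Dynkin diagram, so g ≅ A_7 ⊕ B_3 (dimension 63 + 21 = 84).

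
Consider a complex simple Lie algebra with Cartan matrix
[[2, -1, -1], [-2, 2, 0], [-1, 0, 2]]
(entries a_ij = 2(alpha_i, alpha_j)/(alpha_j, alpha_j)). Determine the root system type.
The matrix has rank 3 with 2's on the diagonal. Reading the off-diagonal entries as Dynkin edges (a single edge where a_ij = a_ji = -1; a double or triple edge where a_ij * a_ji = 2 or 3), the diagram is a chain of 3 nodes with a double edge at one end; the terminal node there is the unique long simple root (C_3). One simple-root ordering that puts it in standard form is (alpha_3, alpha_1, alpha_2). So the algebra is type C_3, i.e. sp(6).

C_3 (sp(6))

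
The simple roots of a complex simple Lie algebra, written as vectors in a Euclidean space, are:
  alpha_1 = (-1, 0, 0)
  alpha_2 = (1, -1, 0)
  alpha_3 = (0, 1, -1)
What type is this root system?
Compute the Cartan integers a_ij = 2(alpha_i, alpha_j)/(alpha_j, alpha_j); the resulting 3x3 Cartan matrix is
[[2, -1, 0], [-2, 2, -1], [0, -1, 2]].
The roots have two lengths (squared-length ratio 2:1); the short ones are alpha_{1}. The associated Dynkin diagram is a chain of 3 nodes with a double edge at one end; the terminal node there is the unique short simple root (B_3), so the type is B_3 (the algebra so(7)).

B3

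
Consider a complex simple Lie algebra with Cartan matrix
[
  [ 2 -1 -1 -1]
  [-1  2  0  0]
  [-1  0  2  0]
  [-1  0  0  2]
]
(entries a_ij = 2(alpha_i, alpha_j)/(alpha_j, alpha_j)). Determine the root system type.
The matrix has rank 4 with 2's on the diagonal. Reading the off-diagonal entries as Dynkin edges (a single edge where a_ij = a_ji = -1; a double or triple edge where a_ij * a_ji = 2 or 3), the diagram is a chain of 2 nodes with a fork of two nodes at one end (D_4). One simple-root ordering that puts it in standard form is (alpha_2, alpha_1, alpha_4, alpha_3). So the algebra is type D_4, i.e. so(8).

D_4 (so(8))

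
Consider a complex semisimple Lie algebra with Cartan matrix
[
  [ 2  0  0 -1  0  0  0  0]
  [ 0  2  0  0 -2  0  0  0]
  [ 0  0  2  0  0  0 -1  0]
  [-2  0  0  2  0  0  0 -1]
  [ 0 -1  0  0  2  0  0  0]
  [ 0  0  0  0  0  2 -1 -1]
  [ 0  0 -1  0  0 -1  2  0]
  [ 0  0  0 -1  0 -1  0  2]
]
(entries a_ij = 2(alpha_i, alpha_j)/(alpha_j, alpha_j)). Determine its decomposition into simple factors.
The diagram associated to this matrix has two connected components: the simple roots {alpha_2, alpha_5} form a chain of 2 nodes with a double edge at one end; the terminal node there is the unique short simple root (B_2), and {alpha_1, alpha_3, alpha_4, alpha_6, alpha_7, alpha_8} form a chain of 6 nodes with a double edge at one end; the terminal node there is the unique short simple root (B_6). A semisimple Lie algebra decomposes uniquely as the direct sum of simple ideals, one per connected component of its Dynkin diagram, so g ≅ B_2 ⊕ B_6 (dimension 10 + 78 = 88).

type B_2 ⊕ type B_6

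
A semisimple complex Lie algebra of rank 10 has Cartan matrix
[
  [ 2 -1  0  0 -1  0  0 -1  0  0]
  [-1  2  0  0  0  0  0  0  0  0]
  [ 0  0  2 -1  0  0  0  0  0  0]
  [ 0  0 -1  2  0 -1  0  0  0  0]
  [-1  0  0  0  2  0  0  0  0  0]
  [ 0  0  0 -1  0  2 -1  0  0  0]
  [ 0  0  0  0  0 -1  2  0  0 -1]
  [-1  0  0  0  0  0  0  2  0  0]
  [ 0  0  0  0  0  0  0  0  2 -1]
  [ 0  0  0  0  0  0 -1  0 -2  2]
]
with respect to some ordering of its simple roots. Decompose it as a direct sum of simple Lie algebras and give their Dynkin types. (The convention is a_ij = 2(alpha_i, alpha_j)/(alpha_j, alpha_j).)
The diagram associated to this matrix has two connected components: the simple roots {alpha_3, alpha_4, alpha_6, alpha_7, alpha_9, alpha_10} form a chain of 6 nodes with a double edge at one end; the terminal node there is the unique short simple root (B_6), and {alpha_1, alpha_2, alpha_5, alpha_8} form a chain of 2 nodes with a fork of two nodes at one end (D_4). A semisimple Lie algebra decomposes uniquely as the direct sum of simple ideals, one per connected component of its Dynkin diagram, so g ≅ B_6 ⊕ D_4 (dimension 78 + 28 = 106).

B_6 (so(13)) + D_4 (so(8))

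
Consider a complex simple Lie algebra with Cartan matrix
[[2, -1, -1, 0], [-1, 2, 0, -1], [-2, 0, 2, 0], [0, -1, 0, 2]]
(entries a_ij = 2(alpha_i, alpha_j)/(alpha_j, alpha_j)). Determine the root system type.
The matrix has rank 4 with 2's on the diagonal. Reading the off-diagonal entries as Dynkin edges (a single edge where a_ij = a_ji = -1; a double or triple edge where a_ij * a_ji = 2 or 3), the diagram is a chain of 4 nodes with a double edge at one end; the terminal node there is the unique long simple root (C_4). One simple-root ordering that puts it in standard form is (alpha_4, alpha_2, alpha_1, alpha_3). So the algebra is type C_4, i.e. sp(8).

C_4 (sp(8))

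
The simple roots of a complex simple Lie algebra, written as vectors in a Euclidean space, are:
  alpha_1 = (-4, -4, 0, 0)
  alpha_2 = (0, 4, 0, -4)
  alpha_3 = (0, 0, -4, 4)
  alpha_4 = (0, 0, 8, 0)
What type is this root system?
Compute the Cartan integers a_ij = 2(alpha_i, alpha_j)/(alpha_j, alpha_j); the resulting 4x4 Cartan matrix is
[[2, -1, 0, 0], [-1, 2, -1, 0], [0, -1, 2, -1], [0, 0, -2, 2]].
The roots have two lengths (squared-length ratio 2:1); the short ones are alpha_{1,2,3}. The associated Dynkin diagram is a chain of 4 nodes with a double edge at one end; the terminal node there is the unique long simple root (C_4), so the type is C_4 (the algebra sp(8)).

C4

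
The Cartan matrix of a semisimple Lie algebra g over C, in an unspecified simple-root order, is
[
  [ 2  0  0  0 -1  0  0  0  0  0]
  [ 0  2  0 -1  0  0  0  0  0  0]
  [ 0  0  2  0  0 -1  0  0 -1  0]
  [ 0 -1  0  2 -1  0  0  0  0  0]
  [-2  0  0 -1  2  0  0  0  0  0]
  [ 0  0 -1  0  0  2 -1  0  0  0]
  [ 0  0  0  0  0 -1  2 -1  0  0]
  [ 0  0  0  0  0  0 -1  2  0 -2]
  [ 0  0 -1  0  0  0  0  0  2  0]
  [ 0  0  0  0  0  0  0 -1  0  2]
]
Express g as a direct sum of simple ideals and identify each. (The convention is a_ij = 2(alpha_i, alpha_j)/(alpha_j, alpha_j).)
The diagram associated to this matrix has two connected components: the simple roots {alpha_1, alpha_2, alpha_4, alpha_5} form a chain of 4 nodes with a double edge at one end; the terminal node there is the unique short simple root (B_4), and {alpha_3, alpha_6, alpha_7, alpha_8, alpha_9, alpha_10} form a chain of 6 nodes with a double edge at one end; the terminal node there is the unique short simple root (B_6). A semisimple Lie algebra decomposes uniquely as the direct sum of simple ideals, one per connected component of its Dynkin diagram, so g ≅ B_4 ⊕ B_6 (dimension 36 + 78 = 114).

B_4 ⊕ B_6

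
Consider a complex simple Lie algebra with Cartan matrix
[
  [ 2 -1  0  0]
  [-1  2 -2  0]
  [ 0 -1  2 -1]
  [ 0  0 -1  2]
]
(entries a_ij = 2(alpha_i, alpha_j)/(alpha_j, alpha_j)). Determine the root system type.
The matrix has rank 4 with 2's on the diagonal. Reading the off-diagonal entries as Dynkin edges (a single edge where a_ij = a_ji = -1; a double or triple edge where a_ij * a_ji = 2 or 3), the diagram is a chain of 4 nodes with a double edge between the middle two (F_4). One simple-root ordering that puts it in standard form is (alpha_1, alpha_2, alpha_3, alpha_4). So the algebra is type F_4.

F_4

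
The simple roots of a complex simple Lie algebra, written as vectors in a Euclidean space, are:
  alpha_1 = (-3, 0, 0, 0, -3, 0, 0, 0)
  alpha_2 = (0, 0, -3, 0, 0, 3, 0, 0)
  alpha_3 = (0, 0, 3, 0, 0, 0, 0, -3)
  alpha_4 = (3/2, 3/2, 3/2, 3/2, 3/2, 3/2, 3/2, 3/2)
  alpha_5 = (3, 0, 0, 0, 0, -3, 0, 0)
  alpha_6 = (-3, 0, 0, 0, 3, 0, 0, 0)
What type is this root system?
Compute the Cartan integers a_ij = 2(alpha_i, alpha_j)/(alpha_j, alpha_j); the resulting 6x6 Cartan matrix is
[[2, 0, 0, -1, -1, 0], [0, 2, -1, 0, -1, 0], [0, -1, 2, 0, 0, 0], [-1, 0, 0, 2, 0, 0], [-1, -1, 0, 0, 2, -1], [0, 0, 0, 0, -1, 2]].
All simple roots have the same length, so the diagram is simply laced. The associated Dynkin diagram is a chain of 5 nodes with one extra node attached to the third node from one end (E_6), so the type is E_6.

type E_6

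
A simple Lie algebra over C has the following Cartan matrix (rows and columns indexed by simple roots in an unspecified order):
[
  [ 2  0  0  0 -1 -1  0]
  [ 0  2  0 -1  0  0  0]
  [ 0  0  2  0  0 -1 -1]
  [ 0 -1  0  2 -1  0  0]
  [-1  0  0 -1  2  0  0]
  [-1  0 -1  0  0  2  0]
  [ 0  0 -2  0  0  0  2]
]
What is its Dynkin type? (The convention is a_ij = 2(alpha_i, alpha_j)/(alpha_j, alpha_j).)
The matrix has rank 7 with 2's on the diagonal. Reading the off-diagonal entries as Dynkin edges (a single edge where a_ij = a_ji = -1; a double or triple edge where a_ij * a_ji = 2 or 3), the diagram is a chain of 7 nodes with a double edge at one end; the terminal node there is the unique long simple root (C_7). One simple-root ordering that puts it in standard form is (alpha_2, alpha_4, alpha_5, alpha_1, alpha_6, alpha_3, alpha_7). So the algebra is type C_7, i.e. sp(14).

type C_7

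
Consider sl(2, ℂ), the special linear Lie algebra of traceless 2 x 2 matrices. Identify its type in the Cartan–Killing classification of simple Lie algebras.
This is sl(2), which has dimension 2^2 - 1 = 3 and rank 2 - 1 = 1 (a Cartan subalgebra is the diagonal traceless matrices). In the classification of classical Lie algebras, the special linear algebra sl(n+1) has type A_n; here n = 1, so the Dynkin diagram is a chain of 1 nodes with single edges (A_1). Hence the type is A_1.

A_1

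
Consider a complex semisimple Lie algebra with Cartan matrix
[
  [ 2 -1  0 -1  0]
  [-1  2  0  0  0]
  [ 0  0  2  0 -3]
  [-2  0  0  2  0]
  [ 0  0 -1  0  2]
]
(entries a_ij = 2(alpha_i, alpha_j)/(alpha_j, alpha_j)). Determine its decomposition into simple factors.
The diagram associated to this matrix has two connected components: the simple roots {alpha_1, alpha_2, alpha_4} form a chain of 3 nodes with a double edge at one end; the terminal node there is the unique long simple root (C_3), and {alpha_3, alpha_5} form two nodes joined by a triple edge (G_2). A semisimple Lie algebra decomposes uniquely as the direct sum of simple ideals, one per connected component of its Dynkin diagram, so g ≅ C_3 ⊕ G_2 (dimension 21 + 14 = 35).

type C_3 ⊕ type G_2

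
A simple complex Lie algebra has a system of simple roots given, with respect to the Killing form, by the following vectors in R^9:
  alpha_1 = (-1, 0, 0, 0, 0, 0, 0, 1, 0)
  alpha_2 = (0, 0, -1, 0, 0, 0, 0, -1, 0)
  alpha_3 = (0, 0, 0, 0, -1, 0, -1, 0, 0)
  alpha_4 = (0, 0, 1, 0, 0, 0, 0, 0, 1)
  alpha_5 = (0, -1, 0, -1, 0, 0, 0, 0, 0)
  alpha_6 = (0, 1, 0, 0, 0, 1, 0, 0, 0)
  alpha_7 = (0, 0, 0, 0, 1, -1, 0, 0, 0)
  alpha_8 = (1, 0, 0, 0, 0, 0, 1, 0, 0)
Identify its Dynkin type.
type A_8

Compute the Cartan integers a_ij = 2(alpha_i, alpha_j)/(alpha_j, alpha_j); the resulting 8x8 Cartan matrix is
[[2, -1, 0, 0, 0, 0, 0, -1], [-1, 2, 0, -1, 0, 0, 0, 0], [0, 0, 2, 0, 0, 0, -1, -1], [0, -1, 0, 2, 0, 0, 0, 0], [0, 0, 0, 0, 2, -1, 0, 0], [0, 0, 0, 0, -1, 2, -1, 0], [0, 0, -1, 0, 0, -1, 2, 0], [-1, 0, -1, 0, 0, 0, 0, 2]].
All simple roots have the same length, so the diagram is simply laced. The associated Dynkin diagram is a chain of 8 nodes with single edges (A_8), so the type is A_8 (the algebra sl(9)).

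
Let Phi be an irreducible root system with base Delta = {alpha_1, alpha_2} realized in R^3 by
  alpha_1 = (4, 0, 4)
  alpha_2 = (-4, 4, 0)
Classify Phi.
A_2 (sl(3))

Compute the Cartan integers a_ij = 2(alpha_i, alpha_j)/(alpha_j, alpha_j); the resulting 2x2 Cartan matrix is
[[2, -1], [-1, 2]].
All simple roots have the same length, so the diagram is simply laced. The associated Dynkin diagram is a chain of 2 nodes with single edges (A_2), so the type is A_2 (the algebra sl(3)).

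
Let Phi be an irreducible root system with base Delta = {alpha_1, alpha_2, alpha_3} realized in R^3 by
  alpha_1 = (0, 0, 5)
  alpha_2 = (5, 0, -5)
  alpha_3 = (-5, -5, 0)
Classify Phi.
type B_3

Compute the Cartan integers a_ij = 2(alpha_i, alpha_j)/(alpha_j, alpha_j); the resulting 3x3 Cartan matrix is
[[2, -1, 0], [-2, 2, -1], [0, -1, 2]].
The roots have two lengths (squared-length ratio 2:1); the short ones are alpha_{1}. The associated Dynkin diagram is a chain of 3 nodes with a double edge at one end; the terminal node there is the unique short simple root (B_3), so the type is B_3 (the algebra so(7)).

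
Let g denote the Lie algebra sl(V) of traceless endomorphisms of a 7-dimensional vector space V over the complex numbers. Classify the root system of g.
This is sl(7), which has dimension 7^2 - 1 = 48 and rank 7 - 1 = 6 (a Cartan subalgebra is the diagonal traceless matrices). In the classification of classical Lie algebras, the special linear algebra sl(n+1) has type A_n; here n = 6, so the Dynkin diagram is a chain of 6 nodes with single edges (A_6). Hence the type is A_6.

A_6 (sl(7))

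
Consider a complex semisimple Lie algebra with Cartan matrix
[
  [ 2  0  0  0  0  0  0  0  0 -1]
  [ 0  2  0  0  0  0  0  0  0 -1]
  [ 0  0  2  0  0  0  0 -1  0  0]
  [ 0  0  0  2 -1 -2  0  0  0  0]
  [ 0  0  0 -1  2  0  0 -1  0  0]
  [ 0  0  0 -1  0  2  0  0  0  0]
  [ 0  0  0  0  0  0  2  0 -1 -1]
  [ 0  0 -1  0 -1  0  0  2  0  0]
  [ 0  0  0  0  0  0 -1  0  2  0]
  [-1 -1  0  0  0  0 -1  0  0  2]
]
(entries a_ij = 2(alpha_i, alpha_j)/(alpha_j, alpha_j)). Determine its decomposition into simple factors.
B_5 + D_5

The diagram associated to this matrix has two connected components: the simple roots {alpha_3, alpha_4, alpha_5, alpha_6, alpha_8} form a chain of 5 nodes with a double edge at one end; the terminal node there is the unique short simple root (B_5), and {alpha_1, alpha_2, alpha_7, alpha_9, alpha_10} form a chain of 3 nodes with a fork of two nodes at one end (D_5). A semisimple Lie algebra decomposes uniquely as the direct sum of simple ideals, one per connected component of its Dynkin diagram, so g ≅ B_5 ⊕ D_5 (dimension 55 + 45 = 100).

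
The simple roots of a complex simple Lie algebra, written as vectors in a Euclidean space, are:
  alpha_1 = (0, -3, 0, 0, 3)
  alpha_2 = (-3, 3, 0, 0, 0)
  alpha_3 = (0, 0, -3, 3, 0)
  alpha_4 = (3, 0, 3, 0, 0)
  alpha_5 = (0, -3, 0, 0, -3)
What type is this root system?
D_5

Compute the Cartan integers a_ij = 2(alpha_i, alpha_j)/(alpha_j, alpha_j); the resulting 5x5 Cartan matrix is
[[2, -1, 0, 0, 0], [-1, 2, 0, -1, -1], [0, 0, 2, -1, 0], [0, -1, -1, 2, 0], [0, -1, 0, 0, 2]].
All simple roots have the same length, so the diagram is simply laced. The associated Dynkin diagram is a chain of 3 nodes with a fork of two nodes at one end (D_5), so the type is D_5 (the algebra so(10)).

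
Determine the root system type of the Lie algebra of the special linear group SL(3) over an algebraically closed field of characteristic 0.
This is sl(3), which has dimension 3^2 - 1 = 8 and rank 3 - 1 = 2 (a Cartan subalgebra is the diagonal traceless matrices). In the classification of classical Lie algebras, the special linear algebra sl(n+1) has type A_n; here n = 2, so the Dynkin diagram is a chain of 2 nodes with single edges (A_2). Hence the type is A_2.

A_2 (sl(3))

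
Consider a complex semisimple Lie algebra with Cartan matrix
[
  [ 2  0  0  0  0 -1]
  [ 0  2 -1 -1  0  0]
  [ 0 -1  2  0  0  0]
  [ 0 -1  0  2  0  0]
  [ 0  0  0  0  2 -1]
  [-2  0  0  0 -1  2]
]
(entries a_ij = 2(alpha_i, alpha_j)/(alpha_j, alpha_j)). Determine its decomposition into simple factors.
The diagram associated to this matrix has two connected components: the simple roots {alpha_2, alpha_3, alpha_4} form a chain of 3 nodes with single edges (A_3), and {alpha_1, alpha_5, alpha_6} form a chain of 3 nodes with a double edge at one end; the terminal node there is the unique short simple root (B_3). A semisimple Lie algebra decomposes uniquely as the direct sum of simple ideals, one per connected component of its Dynkin diagram, so g ≅ A_3 ⊕ B_3 (dimension 15 + 21 = 36).

A_3 (sl(4)) + B_3 (so(7))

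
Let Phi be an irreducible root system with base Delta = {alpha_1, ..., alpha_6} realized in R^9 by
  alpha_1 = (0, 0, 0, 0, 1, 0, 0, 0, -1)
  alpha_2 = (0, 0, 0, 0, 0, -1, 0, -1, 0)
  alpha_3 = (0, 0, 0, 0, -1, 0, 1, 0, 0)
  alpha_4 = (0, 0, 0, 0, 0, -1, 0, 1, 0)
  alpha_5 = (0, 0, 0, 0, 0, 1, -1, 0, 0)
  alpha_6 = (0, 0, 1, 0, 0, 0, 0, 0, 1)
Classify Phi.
Compute the Cartan integers a_ij = 2(alpha_i, alpha_j)/(alpha_j, alpha_j); the resulting 6x6 Cartan matrix is
[[2, 0, -1, 0, 0, -1], [0, 2, 0, 0, -1, 0], [-1, 0, 2, 0, -1, 0], [0, 0, 0, 2, -1, 0], [0, -1, -1, -1, 2, 0], [-1, 0, 0, 0, 0, 2]].
All simple roots have the same length, so the diagram is simply laced. The associated Dynkin diagram is a chain of 4 nodes with a fork of two nodes at one end (D_6), so the type is D_6 (the algebra so(12)).

D_6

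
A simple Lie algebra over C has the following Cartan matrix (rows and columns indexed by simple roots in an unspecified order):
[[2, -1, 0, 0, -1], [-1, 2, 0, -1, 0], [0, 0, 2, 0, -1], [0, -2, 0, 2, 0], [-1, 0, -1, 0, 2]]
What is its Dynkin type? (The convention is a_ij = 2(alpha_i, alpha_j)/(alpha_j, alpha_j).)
The matrix has rank 5 with 2's on the diagonal. Reading the off-diagonal entries as Dynkin edges (a single edge where a_ij = a_ji = -1; a double or triple edge where a_ij * a_ji = 2 or 3), the diagram is a chain of 5 nodes with a double edge at one end; the terminal node there is the unique long simple root (C_5). One simple-root ordering that puts it in standard form is (alpha_3, alpha_5, alpha_1, alpha_2, alpha_4). So the algebra is type C_5, i.e. sp(10).

type C_5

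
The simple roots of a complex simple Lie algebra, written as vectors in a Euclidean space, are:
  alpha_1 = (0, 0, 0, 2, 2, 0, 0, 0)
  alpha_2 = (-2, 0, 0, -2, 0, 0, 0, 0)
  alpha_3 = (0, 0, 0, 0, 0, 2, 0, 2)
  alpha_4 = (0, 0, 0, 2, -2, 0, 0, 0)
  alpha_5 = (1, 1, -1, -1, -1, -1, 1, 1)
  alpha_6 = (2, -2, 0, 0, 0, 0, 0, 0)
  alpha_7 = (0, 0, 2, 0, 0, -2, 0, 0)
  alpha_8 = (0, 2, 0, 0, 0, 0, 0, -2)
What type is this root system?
Compute the Cartan integers a_ij = 2(alpha_i, alpha_j)/(alpha_j, alpha_j); the resulting 8x8 Cartan matrix is
[[2, -1, 0, 0, -1, 0, 0, 0], [-1, 2, 0, -1, 0, -1, 0, 0], [0, 0, 2, 0, 0, 0, -1, -1], [0, -1, 0, 2, 0, 0, 0, 0], [-1, 0, 0, 0, 2, 0, 0, 0], [0, -1, 0, 0, 0, 2, 0, -1], [0, 0, -1, 0, 0, 0, 2, 0], [0, 0, -1, 0, 0, -1, 0, 2]].
All simple roots have the same length, so the diagram is simply laced. The associated Dynkin diagram is a chain of 7 nodes with one extra node attached to the third node from one end (E_8), so the type is E_8.

E8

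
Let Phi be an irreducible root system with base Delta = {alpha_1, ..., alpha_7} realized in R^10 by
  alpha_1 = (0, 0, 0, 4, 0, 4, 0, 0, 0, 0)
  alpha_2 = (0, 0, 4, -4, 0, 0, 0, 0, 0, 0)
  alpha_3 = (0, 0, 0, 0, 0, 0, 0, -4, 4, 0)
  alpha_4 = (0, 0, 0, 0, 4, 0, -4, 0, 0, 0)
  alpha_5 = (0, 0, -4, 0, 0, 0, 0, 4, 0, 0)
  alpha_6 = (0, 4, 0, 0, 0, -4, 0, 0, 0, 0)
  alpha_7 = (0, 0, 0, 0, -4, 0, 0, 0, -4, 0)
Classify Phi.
Compute the Cartan integers a_ij = 2(alpha_i, alpha_j)/(alpha_j, alpha_j); the resulting 7x7 Cartan matrix is
[[2, -1, 0, 0, 0, -1, 0], [-1, 2, 0, 0, -1, 0, 0], [0, 0, 2, 0, -1, 0, -1], [0, 0, 0, 2, 0, 0, -1], [0, -1, -1, 0, 2, 0, 0], [-1, 0, 0, 0, 0, 2, 0], [0, 0, -1, -1, 0, 0, 2]].
All simple roots have the same length, so the diagram is simply laced. The associated Dynkin diagram is a chain of 7 nodes with single edges (A_7), so the type is A_7 (the algebra sl(8)).

A7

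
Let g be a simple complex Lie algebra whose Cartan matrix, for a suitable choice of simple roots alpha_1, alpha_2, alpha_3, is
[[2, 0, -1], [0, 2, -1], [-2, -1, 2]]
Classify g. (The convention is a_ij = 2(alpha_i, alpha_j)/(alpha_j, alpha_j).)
B_3

The matrix has rank 3 with 2's on the diagonal. Reading the off-diagonal entries as Dynkin edges (a single edge where a_ij = a_ji = -1; a double or triple edge where a_ij * a_ji = 2 or 3), the diagram is a chain of 3 nodes with a double edge at one end; the terminal node there is the unique short simple root (B_3). One simple-root ordering that puts it in standard form is (alpha_2, alpha_3, alpha_1). So the algebra is type B_3, i.e. so(7).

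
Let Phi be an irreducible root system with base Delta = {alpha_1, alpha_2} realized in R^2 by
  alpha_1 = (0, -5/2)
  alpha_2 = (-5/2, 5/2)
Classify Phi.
Compute the Cartan integers a_ij = 2(alpha_i, alpha_j)/(alpha_j, alpha_j); the resulting 2x2 Cartan matrix is
[[2, -1], [-2, 2]].
The roots have two lengths (squared-length ratio 2:1); the short ones are alpha_{1}. The associated Dynkin diagram is a chain of 2 nodes with a double edge at one end; the terminal node there is the unique short simple root (B_2), so the type is B_2 (the algebra so(5)).

B_2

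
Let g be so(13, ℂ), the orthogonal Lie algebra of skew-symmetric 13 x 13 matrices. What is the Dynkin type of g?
B_6 (so(13))

This is so(13) with 13 odd, which has dimension 13(13-1)/2 = 78 and rank (13-1)/2 = 6. In the classification of classical Lie algebras, the orthogonal algebra so(2n+1) in an odd number of variables has type B_n; here n = 6, so the Dynkin diagram is a chain of 6 nodes with a double edge at one end; the terminal node there is the unique short simple root (B_6). Hence the type is B_6.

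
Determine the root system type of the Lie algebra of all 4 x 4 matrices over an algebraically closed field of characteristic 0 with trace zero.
A3

This is sl(4), which has dimension 4^2 - 1 = 15 and rank 4 - 1 = 3 (a Cartan subalgebra is the diagonal traceless matrices). In the classification of classical Lie algebras, the special linear algebra sl(n+1) has type A_n; here n = 3, so the Dynkin diagram is a chain of 3 nodes with single edges (A_3). Hence the type is A_3.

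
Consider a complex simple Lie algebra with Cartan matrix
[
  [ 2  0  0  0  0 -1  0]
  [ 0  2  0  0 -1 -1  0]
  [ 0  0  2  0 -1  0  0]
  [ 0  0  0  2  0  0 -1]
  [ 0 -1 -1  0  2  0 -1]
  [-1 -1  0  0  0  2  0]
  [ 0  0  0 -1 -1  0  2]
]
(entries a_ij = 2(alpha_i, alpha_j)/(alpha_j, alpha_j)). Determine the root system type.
The matrix has rank 7 with 2's on the diagonal. Reading the off-diagonal entries as Dynkin edges (a single edge where a_ij = a_ji = -1; a double or triple edge where a_ij * a_ji = 2 or 3), the diagram is a chain of 6 nodes with one extra node attached to the third node from one end (E_7). One simple-root ordering that puts it in standard form is (alpha_4, alpha_3, alpha_7, alpha_5, alpha_2, alpha_6, alpha_1). So the algebra is type E_7.

type E_7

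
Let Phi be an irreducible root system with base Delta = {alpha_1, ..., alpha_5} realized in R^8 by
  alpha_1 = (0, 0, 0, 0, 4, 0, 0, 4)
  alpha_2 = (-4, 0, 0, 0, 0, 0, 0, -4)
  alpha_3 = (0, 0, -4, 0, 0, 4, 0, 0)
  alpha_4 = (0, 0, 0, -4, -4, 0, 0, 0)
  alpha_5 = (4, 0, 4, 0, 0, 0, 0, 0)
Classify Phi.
A_5

Compute the Cartan integers a_ij = 2(alpha_i, alpha_j)/(alpha_j, alpha_j); the resulting 5x5 Cartan matrix is
[[2, -1, 0, -1, 0], [-1, 2, 0, 0, -1], [0, 0, 2, 0, -1], [-1, 0, 0, 2, 0], [0, -1, -1, 0, 2]].
All simple roots have the same length, so the diagram is simply laced. The associated Dynkin diagram is a chain of 5 nodes with single edges (A_5), so the type is A_5 (the algebra sl(6)).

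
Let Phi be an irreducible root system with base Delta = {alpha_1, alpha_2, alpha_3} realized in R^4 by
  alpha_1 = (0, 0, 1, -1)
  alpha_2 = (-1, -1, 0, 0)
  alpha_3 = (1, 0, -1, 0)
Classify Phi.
Compute the Cartan integers a_ij = 2(alpha_i, alpha_j)/(alpha_j, alpha_j); the resulting 3x3 Cartan matrix is
[[2, 0, -1], [0, 2, -1], [-1, -1, 2]].
All simple roots have the same length, so the diagram is simply laced. The associated Dynkin diagram is a chain of 3 nodes with single edges (A_3), so the type is A_3 (the algebra sl(4)).

A_3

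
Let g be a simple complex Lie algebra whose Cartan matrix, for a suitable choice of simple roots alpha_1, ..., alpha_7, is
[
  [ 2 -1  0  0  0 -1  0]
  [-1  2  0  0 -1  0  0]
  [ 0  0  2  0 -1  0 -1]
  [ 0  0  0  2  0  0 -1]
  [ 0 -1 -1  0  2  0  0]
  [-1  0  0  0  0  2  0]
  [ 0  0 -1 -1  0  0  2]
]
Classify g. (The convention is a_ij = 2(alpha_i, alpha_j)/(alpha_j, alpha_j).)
A7

The matrix has rank 7 with 2's on the diagonal. Reading the off-diagonal entries as Dynkin edges (a single edge where a_ij = a_ji = -1; a double or triple edge where a_ij * a_ji = 2 or 3), the diagram is a chain of 7 nodes with single edges (A_7). One simple-root ordering that puts it in standard form is (alpha_4, alpha_7, alpha_3, alpha_5, alpha_2, alpha_1, alpha_6). So the algebra is type A_7, i.e. sl(8).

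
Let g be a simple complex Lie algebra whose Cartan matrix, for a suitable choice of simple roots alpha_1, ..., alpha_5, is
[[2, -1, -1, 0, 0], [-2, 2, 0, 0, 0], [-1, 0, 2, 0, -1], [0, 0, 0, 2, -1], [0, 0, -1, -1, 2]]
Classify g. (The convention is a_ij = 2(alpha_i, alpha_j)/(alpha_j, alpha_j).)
The matrix has rank 5 with 2's on the diagonal. Reading the off-diagonal entries as Dynkin edges (a single edge where a_ij = a_ji = -1; a double or triple edge where a_ij * a_ji = 2 or 3), the diagram is a chain of 5 nodes with a double edge at one end; the terminal node there is the unique long simple root (C_5). One simple-root ordering that puts it in standard form is (alpha_4, alpha_5, alpha_3, alpha_1, alpha_2). So the algebra is type C_5, i.e. sp(10).

C_5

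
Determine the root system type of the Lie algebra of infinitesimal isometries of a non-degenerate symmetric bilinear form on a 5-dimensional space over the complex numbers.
This is so(5) with 5 odd, which has dimension 5(5-1)/2 = 10 and rank (5-1)/2 = 2. In the classification of classical Lie algebras, the orthogonal algebra so(2n+1) in an odd number of variables has type B_n; here n = 2, so the Dynkin diagram is a chain of 2 nodes with a double edge at one end; the terminal node there is the unique short simple root (B_2). Hence the type is B_2.

B2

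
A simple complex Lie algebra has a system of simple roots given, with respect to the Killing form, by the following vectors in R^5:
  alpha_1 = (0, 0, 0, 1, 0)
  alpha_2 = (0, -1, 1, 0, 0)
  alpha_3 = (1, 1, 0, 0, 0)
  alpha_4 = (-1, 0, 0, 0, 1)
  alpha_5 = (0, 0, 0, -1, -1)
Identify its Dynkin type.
Compute the Cartan integers a_ij = 2(alpha_i, alpha_j)/(alpha_j, alpha_j); the resulting 5x5 Cartan matrix is
[[2, 0, 0, 0, -1], [0, 2, -1, 0, 0], [0, -1, 2, -1, 0], [0, 0, -1, 2, -1], [-2, 0, 0, -1, 2]].
The roots have two lengths (squared-length ratio 2:1); the short ones are alpha_{1}. The associated Dynkin diagram is a chain of 5 nodes with a double edge at one end; the terminal node there is the unique short simple root (B_5), so the type is B_5 (the algebra so(11)).

B_5 (so(11))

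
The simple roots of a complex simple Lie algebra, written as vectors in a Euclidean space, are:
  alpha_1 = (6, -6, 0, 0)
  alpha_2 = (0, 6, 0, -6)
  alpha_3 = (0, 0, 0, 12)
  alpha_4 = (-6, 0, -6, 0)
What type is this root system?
Compute the Cartan integers a_ij = 2(alpha_i, alpha_j)/(alpha_j, alpha_j); the resulting 4x4 Cartan matrix is
[[2, -1, 0, -1], [-1, 2, -1, 0], [0, -2, 2, 0], [-1, 0, 0, 2]].
The roots have two lengths (squared-length ratio 2:1); the short ones are alpha_{1,2,4}. The associated Dynkin diagram is a chain of 4 nodes with a double edge at one end; the terminal node there is the unique long simple root (C_4), so the type is C_4 (the algebra sp(8)).

type C_4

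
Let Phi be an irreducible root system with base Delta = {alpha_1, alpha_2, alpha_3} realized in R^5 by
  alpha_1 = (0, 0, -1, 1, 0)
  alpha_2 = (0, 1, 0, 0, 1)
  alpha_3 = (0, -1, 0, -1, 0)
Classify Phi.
Compute the Cartan integers a_ij = 2(alpha_i, alpha_j)/(alpha_j, alpha_j); the resulting 3x3 Cartan matrix is
[[2, 0, -1], [0, 2, -1], [-1, -1, 2]].
All simple roots have the same length, so the diagram is simply laced. The associated Dynkin diagram is a chain of 3 nodes with single edges (A_3), so the type is A_3 (the algebra sl(4)).

A3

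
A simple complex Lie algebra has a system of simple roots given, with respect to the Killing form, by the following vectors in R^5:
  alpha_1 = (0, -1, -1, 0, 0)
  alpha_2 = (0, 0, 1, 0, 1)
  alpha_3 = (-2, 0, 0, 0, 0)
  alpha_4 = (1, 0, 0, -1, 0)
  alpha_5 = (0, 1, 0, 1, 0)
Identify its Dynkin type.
Compute the Cartan integers a_ij = 2(alpha_i, alpha_j)/(alpha_j, alpha_j); the resulting 5x5 Cartan matrix is
[[2, -1, 0, 0, -1], [-1, 2, 0, 0, 0], [0, 0, 2, -2, 0], [0, 0, -1, 2, -1], [-1, 0, 0, -1, 2]].
The roots have two lengths (squared-length ratio 2:1); the short ones are alpha_{1,2,4,5}. The associated Dynkin diagram is a chain of 5 nodes with a double edge at one end; the terminal node there is the unique long simple root (C_5), so the type is C_5 (the algebra sp(10)).

C_5 (sp(10))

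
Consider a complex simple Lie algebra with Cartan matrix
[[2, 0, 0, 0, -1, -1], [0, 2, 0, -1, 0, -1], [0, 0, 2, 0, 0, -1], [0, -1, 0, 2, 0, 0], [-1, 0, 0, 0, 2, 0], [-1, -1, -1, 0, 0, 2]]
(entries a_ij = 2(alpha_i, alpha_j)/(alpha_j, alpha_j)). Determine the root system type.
The matrix has rank 6 with 2's on the diagonal. Reading the off-diagonal entries as Dynkin edges (a single edge where a_ij = a_ji = -1; a double or triple edge where a_ij * a_ji = 2 or 3), the diagram is a chain of 5 nodes with one extra node attached to the third node from one end (E_6). One simple-root ordering that puts it in standard form is (alpha_5, alpha_3, alpha_1, alpha_6, alpha_2, alpha_4). So the algebra is type E_6.

type E_6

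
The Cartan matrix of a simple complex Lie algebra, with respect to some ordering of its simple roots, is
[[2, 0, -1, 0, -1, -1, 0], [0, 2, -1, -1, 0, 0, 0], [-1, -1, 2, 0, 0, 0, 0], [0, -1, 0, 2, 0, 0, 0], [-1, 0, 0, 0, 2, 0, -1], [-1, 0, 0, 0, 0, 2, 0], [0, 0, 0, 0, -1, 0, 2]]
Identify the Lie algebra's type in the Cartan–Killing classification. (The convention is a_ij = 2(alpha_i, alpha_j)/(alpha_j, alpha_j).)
The matrix has rank 7 with 2's on the diagonal. Reading the off-diagonal entries as Dynkin edges (a single edge where a_ij = a_ji = -1; a double or triple edge where a_ij * a_ji = 2 or 3), the diagram is a chain of 6 nodes with one extra node attached to the third node from one end (E_7). One simple-root ordering that puts it in standard form is (alpha_7, alpha_6, alpha_5, alpha_1, alpha_3, alpha_2, alpha_4). So the algebra is type E_7.

type E_7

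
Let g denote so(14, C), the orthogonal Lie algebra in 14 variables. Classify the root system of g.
This is so(14) with 14 even, which has dimension 14(14-1)/2 = 91 and rank 14/2 = 7. In the classification of classical Lie algebras, the orthogonal algebra so(2n) in an even number of variables has type D_n; here n = 7, so the Dynkin diagram is a chain of 5 nodes with a fork of two nodes at one end (D_7). Hence the type is D_7.

D_7 (so(14))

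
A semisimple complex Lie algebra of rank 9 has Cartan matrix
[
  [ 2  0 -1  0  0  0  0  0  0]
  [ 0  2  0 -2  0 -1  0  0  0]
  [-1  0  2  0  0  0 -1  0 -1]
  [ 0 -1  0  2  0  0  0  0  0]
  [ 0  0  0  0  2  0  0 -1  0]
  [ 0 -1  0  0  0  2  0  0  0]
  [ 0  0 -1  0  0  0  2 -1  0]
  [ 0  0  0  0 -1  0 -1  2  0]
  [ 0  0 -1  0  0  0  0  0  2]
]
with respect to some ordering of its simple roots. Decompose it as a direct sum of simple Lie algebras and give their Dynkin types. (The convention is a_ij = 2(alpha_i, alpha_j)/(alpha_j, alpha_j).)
The diagram associated to this matrix has two connected components: the simple roots {alpha_2, alpha_4, alpha_6} form a chain of 3 nodes with a double edge at one end; the terminal node there is the unique short simple root (B_3), and {alpha_1, alpha_3, alpha_5, alpha_7, alpha_8, alpha_9} form a chain of 4 nodes with a fork of two nodes at one end (D_6). A semisimple Lie algebra decomposes uniquely as the direct sum of simple ideals, one per connected component of its Dynkin diagram, so g ≅ B_3 ⊕ D_6 (dimension 21 + 66 = 87).

type B_3 ⊕ type D_6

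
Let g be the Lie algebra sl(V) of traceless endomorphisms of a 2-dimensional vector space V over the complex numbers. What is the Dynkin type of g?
This is sl(2), which has dimension 2^2 - 1 = 3 and rank 2 - 1 = 1 (a Cartan subalgebra is the diagonal traceless matrices). In the classification of classical Lie algebras, the special linear algebra sl(n+1) has type A_n; here n = 1, so the Dynkin diagram is a chain of 1 nodes with single edges (A_1). Hence the type is A_1.

A_1 (sl(2))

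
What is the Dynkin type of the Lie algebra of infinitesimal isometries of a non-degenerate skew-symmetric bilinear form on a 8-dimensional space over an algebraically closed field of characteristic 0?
This is sp(8), which has dimension 8(8+1)/2 = 36 and rank 8/2 = 4. In the classification of classical Lie algebras, the symplectic algebra sp(2n) has type C_n; here n = 4, so the Dynkin diagram is a chain of 4 nodes with a double edge at one end; the terminal node there is the unique long simple root (C_4). Hence the type is C_4.

C_4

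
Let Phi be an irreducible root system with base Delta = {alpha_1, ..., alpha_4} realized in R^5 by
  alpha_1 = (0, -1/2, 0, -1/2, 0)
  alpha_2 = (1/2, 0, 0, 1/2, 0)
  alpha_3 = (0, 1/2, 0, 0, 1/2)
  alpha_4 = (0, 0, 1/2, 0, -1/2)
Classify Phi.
Compute the Cartan integers a_ij = 2(alpha_i, alpha_j)/(alpha_j, alpha_j); the resulting 4x4 Cartan matrix is
[[2, -1, -1, 0], [-1, 2, 0, 0], [-1, 0, 2, -1], [0, 0, -1, 2]].
All simple roots have the same length, so the diagram is simply laced. The associated Dynkin diagram is a chain of 4 nodes with single edges (A_4), so the type is A_4 (the algebra sl(5)).

A4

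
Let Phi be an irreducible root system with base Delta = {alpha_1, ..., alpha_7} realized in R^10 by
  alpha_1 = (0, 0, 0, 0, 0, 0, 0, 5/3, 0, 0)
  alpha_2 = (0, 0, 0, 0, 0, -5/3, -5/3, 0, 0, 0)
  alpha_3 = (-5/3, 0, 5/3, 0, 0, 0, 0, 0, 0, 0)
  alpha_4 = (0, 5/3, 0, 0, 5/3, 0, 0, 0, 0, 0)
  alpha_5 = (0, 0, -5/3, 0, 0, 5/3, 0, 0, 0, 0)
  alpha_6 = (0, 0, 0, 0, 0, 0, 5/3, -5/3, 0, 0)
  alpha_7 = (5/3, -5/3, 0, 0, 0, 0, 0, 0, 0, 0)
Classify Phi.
B_7

Compute the Cartan integers a_ij = 2(alpha_i, alpha_j)/(alpha_j, alpha_j); the resulting 7x7 Cartan matrix is
[[2, 0, 0, 0, 0, -1, 0], [0, 2, 0, 0, -1, -1, 0], [0, 0, 2, 0, -1, 0, -1], [0, 0, 0, 2, 0, 0, -1], [0, -1, -1, 0, 2, 0, 0], [-2, -1, 0, 0, 0, 2, 0], [0, 0, -1, -1, 0, 0, 2]].
The roots have two lengths (squared-length ratio 2:1); the short ones are alpha_{1}. The associated Dynkin diagram is a chain of 7 nodes with a double edge at one end; the terminal node there is the unique short simple root (B_7), so the type is B_7 (the algebra so(15)).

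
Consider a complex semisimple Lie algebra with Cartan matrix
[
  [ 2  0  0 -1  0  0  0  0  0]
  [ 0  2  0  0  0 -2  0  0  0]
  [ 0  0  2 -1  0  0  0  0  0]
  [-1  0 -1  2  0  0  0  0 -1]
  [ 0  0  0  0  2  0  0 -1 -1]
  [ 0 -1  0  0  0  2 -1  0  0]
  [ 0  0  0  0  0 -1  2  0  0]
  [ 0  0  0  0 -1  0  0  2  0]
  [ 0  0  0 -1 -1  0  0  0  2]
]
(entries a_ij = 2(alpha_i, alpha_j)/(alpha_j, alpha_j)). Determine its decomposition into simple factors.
The diagram associated to this matrix has two connected components: the simple roots {alpha_2, alpha_6, alpha_7} form a chain of 3 nodes with a double edge at one end; the terminal node there is the unique long simple root (C_3), and {alpha_1, alpha_3, alpha_4, alpha_5, alpha_8, alpha_9} form a chain of 4 nodes with a fork of two nodes at one end (D_6). A semisimple Lie algebra decomposes uniquely as the direct sum of simple ideals, one per connected component of its Dynkin diagram, so g ≅ C_3 ⊕ D_6 (dimension 21 + 66 = 87).

C_3 (sp(6)) + D_6 (so(12))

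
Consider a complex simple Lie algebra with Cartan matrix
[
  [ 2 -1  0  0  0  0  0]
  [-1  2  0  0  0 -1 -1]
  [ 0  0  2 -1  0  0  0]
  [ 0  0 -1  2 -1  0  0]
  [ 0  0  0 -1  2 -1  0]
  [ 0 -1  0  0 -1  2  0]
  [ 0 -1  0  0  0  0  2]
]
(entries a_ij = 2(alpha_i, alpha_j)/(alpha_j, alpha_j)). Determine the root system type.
D_7 (so(14))

The matrix has rank 7 with 2's on the diagonal. Reading the off-diagonal entries as Dynkin edges (a single edge where a_ij = a_ji = -1; a double or triple edge where a_ij * a_ji = 2 or 3), the diagram is a chain of 5 nodes with a fork of two nodes at one end (D_7). One simple-root ordering that puts it in standard form is (alpha_3, alpha_4, alpha_5, alpha_6, alpha_2, alpha_1, alpha_7). So the algebra is type D_7, i.e. so(14).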